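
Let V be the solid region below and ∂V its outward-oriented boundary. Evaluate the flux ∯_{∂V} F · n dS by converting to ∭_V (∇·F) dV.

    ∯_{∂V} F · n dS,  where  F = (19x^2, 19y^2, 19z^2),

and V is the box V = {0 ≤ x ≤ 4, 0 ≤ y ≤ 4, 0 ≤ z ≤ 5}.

By the divergence theorem,

    ∯_{∂V} F · n dS = ∭_V (∇ · F) dV.

Compute the divergence:
    ∇ · F = ∂F_x/∂x + ∂F_y/∂y + ∂F_z/∂z = 38x + 38y + 38z.

V is a rectangular box, so dV = dx dy dz with 0 ≤ x ≤ 4, 0 ≤ y ≤ 4, 0 ≤ z ≤ 5.

Integrate (38x + 38y + 38z) over V as an iterated integral:

    ∭_V (∇·F) dV = ∫_0^{4} ∫_0^{4} ∫_0^{5} (38x + 38y + 38z) dz dy dx.

Inner (z from 0 to 5): 190x + 190y + 475.
Middle (y from 0 to 4): 760x + 3420.
Outer (x from 0 to 4): 19760.

Therefore ∯_{∂V} F · n dS = 19760.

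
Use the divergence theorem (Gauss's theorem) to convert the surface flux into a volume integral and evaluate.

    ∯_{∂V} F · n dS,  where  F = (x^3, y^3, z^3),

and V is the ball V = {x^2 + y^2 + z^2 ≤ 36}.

By the divergence theorem,

    ∯_{∂V} F · n dS = ∭_V (∇ · F) dV.

Compute the divergence:
    ∇ · F = ∂F_x/∂x + ∂F_y/∂y + ∂F_z/∂z = 3x^2 + 3y^2 + 3z^2.

In spherical coordinates, x = ρ sin(φ) cos(θ), y = ρ sin(φ) sin(θ), z = ρ cos(φ), dV = ρ^2 sin(φ) dρ dφ dθ, with 0 ≤ ρ ≤ 6, 0 ≤ φ ≤ π, 0 ≤ θ ≤ 2π.

The integrand, after substitution and multiplying by the volume element, becomes (3ρ^2) · ρ^2 sin(φ), so

    ∭_V (∇·F) dV = ∫_0^{2π} ∫_0^{π} ∫_0^{6} (3ρ^2) · ρ^2 sin(φ) dρ dφ dθ.

Inner (ρ from 0 to 6): 23328sin(φ)/5.
Middle (φ from 0 to π): 46656/5.
Outer (θ from 0 to 2π): 93312π/5.

Therefore ∯_{∂V} F · n dS = 93312π/5.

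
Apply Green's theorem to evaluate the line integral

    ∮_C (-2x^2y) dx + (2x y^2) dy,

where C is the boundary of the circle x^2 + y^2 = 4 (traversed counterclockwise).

Green's theorem converts the closed line integral into a double integral over the enclosed region D:

    ∮_C P dx + Q dy = ∬_D (∂Q/∂x - ∂P/∂y) dA.

Here P = -2x^2y, Q = 2x y^2, so

    ∂Q/∂x = 2y^2,    ∂P/∂y = -2x^2,
    ∂Q/∂x - ∂P/∂y = 2x^2 + 2y^2.

D is the region x^2 + y^2 ≤ 4. Evaluating the double integral:

In polar coordinates (x = r cos θ, y = r sin θ, dA = r dr dθ) the integrand becomes 2r^2, so

    ∬_D (2x^2 + 2y^2) dA = ∫_0^{2π} ∫_0^{2} (2r^2) · r dr dθ.

Inner (r from 0 to 2): 8.
Outer (θ from 0 to 2π): 16π.

Therefore ∮_C P dx + Q dy = 16π.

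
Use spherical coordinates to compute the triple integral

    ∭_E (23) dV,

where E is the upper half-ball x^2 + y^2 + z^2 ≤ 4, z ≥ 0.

In spherical coordinates, x = ρ sin(φ) cos(θ), y = ρ sin(φ) sin(θ), z = ρ cos(φ), and dV = ρ^2 sin(φ) dρ dφ dθ.

The integrand becomes 23, so

    ∭_E (23) dV = ∫_{0}^{2π} ∫_{0}^{π/2} ∫_{0}^{2} (23) · ρ^2 sin(φ) dρ dφ dθ.

Inner (ρ): 184sin(φ)/3.
Middle (φ): 184/3.
Outer (θ): 368π/3.

Therefore the triple integral equals 368π/3.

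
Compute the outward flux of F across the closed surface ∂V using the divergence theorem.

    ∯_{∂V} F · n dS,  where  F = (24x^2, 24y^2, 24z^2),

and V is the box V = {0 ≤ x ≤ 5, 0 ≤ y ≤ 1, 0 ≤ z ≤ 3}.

By the divergence theorem,

    ∯_{∂V} F · n dS = ∭_V (∇ · F) dV.

Compute the divergence:
    ∇ · F = ∂F_x/∂x + ∂F_y/∂y + ∂F_z/∂z = 48x + 48y + 48z.

V is a rectangular box, so dV = dx dy dz with 0 ≤ x ≤ 5, 0 ≤ y ≤ 1, 0 ≤ z ≤ 3.

Integrate (48x + 48y + 48z) over V as an iterated integral:

    ∭_V (∇·F) dV = ∫_0^{5} ∫_0^{1} ∫_0^{3} (48x + 48y + 48z) dz dy dx.

Inner (z from 0 to 3): 144x + 144y + 216.
Middle (y from 0 to 1): 144x + 288.
Outer (x from 0 to 5): 3240.

Therefore ∯_{∂V} F · n dS = 3240.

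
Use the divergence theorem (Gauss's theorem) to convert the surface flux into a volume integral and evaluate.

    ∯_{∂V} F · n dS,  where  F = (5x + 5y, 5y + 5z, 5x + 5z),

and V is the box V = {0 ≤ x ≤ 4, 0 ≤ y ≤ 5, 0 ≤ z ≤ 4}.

By the divergence theorem,

    ∯_{∂V} F · n dS = ∭_V (∇ · F) dV.

Compute the divergence:
    ∇ · F = ∂F_x/∂x + ∂F_y/∂y + ∂F_z/∂z = 5 + 5 + 5 = 15.

V is a rectangular box, so dV = dx dy dz with 0 ≤ x ≤ 4, 0 ≤ y ≤ 5, 0 ≤ z ≤ 4.

Integrate (15) over V as an iterated integral:

    ∭_V (∇·F) dV = ∫_0^{4} ∫_0^{5} ∫_0^{4} (15) dz dy dx.

Inner (z from 0 to 4): 60.
Middle (y from 0 to 5): 300.
Outer (x from 0 to 4): 1200.

Therefore ∯_{∂V} F · n dS = 1200.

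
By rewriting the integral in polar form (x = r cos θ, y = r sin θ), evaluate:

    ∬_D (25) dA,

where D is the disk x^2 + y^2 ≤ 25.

The region D is 0 ≤ r ≤ 5, 0 ≤ θ ≤ 2π in polar coordinates, where x = r cos(θ), y = r sin(θ), and dA = r dr dθ.

Under the substitution, the integrand becomes 25, so

    ∬_D (25) dA = ∫_{0}^{2π} ∫_{0}^{5} (25) · r dr dθ.

Inner integral (in r): ∫_{0}^{5} (25) · r dr = 625/2.

Outer integral (in θ): ∫_{0}^{2π} (625/2) dθ = 625π.

Therefore ∬_D (25) dA = 625π.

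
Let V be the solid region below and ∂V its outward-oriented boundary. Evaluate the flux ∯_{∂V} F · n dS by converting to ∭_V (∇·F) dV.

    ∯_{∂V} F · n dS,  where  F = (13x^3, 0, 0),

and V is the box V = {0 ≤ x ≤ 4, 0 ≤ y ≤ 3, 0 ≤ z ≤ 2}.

By the divergence theorem,

    ∯_{∂V} F · n dS = ∭_V (∇ · F) dV.

Compute the divergence:
    ∇ · F = ∂F_x/∂x + ∂F_y/∂y + ∂F_z/∂z = 39x^2 + 0 + 0 = 39x^2.

V is a rectangular box, so dV = dx dy dz with 0 ≤ x ≤ 4, 0 ≤ y ≤ 3, 0 ≤ z ≤ 2.

Integrate (39x^2) over V as an iterated integral:

    ∭_V (∇·F) dV = ∫_0^{4} ∫_0^{3} ∫_0^{2} (39x^2) dz dy dx.

Inner (z from 0 to 2): 78x^2.
Middle (y from 0 to 3): 234x^2.
Outer (x from 0 to 4): 4992.

Therefore ∯_{∂V} F · n dS = 4992.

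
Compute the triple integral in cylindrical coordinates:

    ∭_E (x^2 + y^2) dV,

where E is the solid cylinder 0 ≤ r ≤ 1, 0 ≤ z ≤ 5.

In cylindrical coordinates, x = r cos(θ), y = r sin(θ), z = z, and dV = r dr dθ dz.

The integrand becomes r^2, so

    ∭_E (x^2 + y^2) dV = ∫_{0}^{2π} ∫_{0}^{1} ∫_{0}^{5} (r^2) · r dz dr dθ.

Inner (z): 5r^3.
Middle (r from 0 to 1): 5/4.
Outer (θ): 5π/2.

Therefore the triple integral equals 5π/2.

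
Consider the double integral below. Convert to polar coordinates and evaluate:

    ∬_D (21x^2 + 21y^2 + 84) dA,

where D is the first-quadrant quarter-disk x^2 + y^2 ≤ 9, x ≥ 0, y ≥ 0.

The region D is 0 ≤ r ≤ 3, 0 ≤ θ ≤ π/2 in polar coordinates, where x = r cos(θ), y = r sin(θ), and dA = r dr dθ.

Under the substitution, the integrand becomes 21r^2 + 84, so

    ∬_D (21x^2 + 21y^2 + 84) dA = ∫_{0}^{π/2} ∫_{0}^{3} (21r^2 + 84) · r dr dθ.

Inner integral (in r): ∫_{0}^{3} (21r^2 + 84) · r dr = 3213/4.

Outer integral (in θ): ∫_{0}^{π/2} (3213/4) dθ = 3213π/8.

Therefore ∬_D (21x^2 + 21y^2 + 84) dA = 3213π/8.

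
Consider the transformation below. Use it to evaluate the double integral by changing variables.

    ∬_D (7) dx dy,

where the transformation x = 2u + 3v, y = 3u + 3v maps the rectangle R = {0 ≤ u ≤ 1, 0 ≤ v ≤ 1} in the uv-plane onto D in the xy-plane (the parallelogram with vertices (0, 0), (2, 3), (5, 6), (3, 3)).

Compute the Jacobian determinant of (x, y) with respect to (u, v):

    ∂(x,y)/∂(u,v) = | 2  3 | = (2)(3) - (3)(3) = -3.
                   | 3  3 |

Its absolute value is |J| = 3 (the area scaling factor).

Substituting x = 2u + 3v, y = 3u + 3v into the integrand,

    7 → 7,

so the integral becomes

    ∬_R (7) · |J| du dv = ∫_0^1 ∫_0^1 (21) dv du.

Inner (v): 21.
Outer (u): 21.

Therefore ∬_D (7) dx dy = 21.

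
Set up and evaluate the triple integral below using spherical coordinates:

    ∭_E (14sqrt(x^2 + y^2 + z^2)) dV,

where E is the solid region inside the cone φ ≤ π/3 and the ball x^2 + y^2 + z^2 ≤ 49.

In spherical coordinates, x = ρ sin(φ) cos(θ), y = ρ sin(φ) sin(θ), z = ρ cos(φ), and dV = ρ^2 sin(φ) dρ dφ dθ.

The integrand becomes 14ρ, so

    ∭_E (14sqrt(x^2 + y^2 + z^2)) dV = ∫_{0}^{2π} ∫_{0}^{π/3} ∫_{0}^{7} (14ρ) · ρ^2 sin(φ) dρ dφ dθ.

Inner (ρ): 16807sin(φ)/2.
Middle (φ): 16807/4.
Outer (θ): 16807π/2.

Therefore the triple integral equals 16807π/2.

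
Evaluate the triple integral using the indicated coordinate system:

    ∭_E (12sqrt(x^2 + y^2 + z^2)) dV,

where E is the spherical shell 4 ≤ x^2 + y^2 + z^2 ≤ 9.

In spherical coordinates, x = ρ sin(φ) cos(θ), y = ρ sin(φ) sin(θ), z = ρ cos(φ), and dV = ρ^2 sin(φ) dρ dφ dθ.

The integrand becomes 12ρ, so

    ∭_E (12sqrt(x^2 + y^2 + z^2)) dV = ∫_{0}^{2π} ∫_{0}^{π} ∫_{2}^{3} (12ρ) · ρ^2 sin(φ) dρ dφ dθ.

Inner (ρ): 195sin(φ).
Middle (φ): 390.
Outer (θ): 780π.

Therefore the triple integral equals 780π.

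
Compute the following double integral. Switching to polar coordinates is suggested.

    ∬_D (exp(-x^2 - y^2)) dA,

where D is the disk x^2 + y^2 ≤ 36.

The region D is 0 ≤ r ≤ 6, 0 ≤ θ ≤ 2π in polar coordinates, where x = r cos(θ), y = r sin(θ), and dA = r dr dθ.

Under the substitution, the integrand becomes exp(-r^2), so

    ∬_D (exp(-x^2 - y^2)) dA = ∫_{0}^{2π} ∫_{0}^{6} (exp(-r^2)) · r dr dθ.

Inner integral (in r): ∫_{0}^{6} (exp(-r^2)) · r dr = -(1 - exp(36))exp(-36)/2.

Outer integral (in θ): ∫_{0}^{2π} (-(1 - exp(36))exp(-36)/2) dθ = -π exp(-36) + π.

Therefore ∬_D (exp(-x^2 - y^2)) dA = -π exp(-36) + π.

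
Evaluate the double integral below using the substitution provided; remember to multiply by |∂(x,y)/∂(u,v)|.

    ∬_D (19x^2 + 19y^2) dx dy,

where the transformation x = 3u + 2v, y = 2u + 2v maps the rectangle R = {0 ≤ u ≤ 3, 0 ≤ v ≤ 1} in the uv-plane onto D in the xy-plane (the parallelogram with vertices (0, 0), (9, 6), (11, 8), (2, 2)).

Compute the Jacobian determinant of (x, y) with respect to (u, v):

    ∂(x,y)/∂(u,v) = | 3  2 | = (3)(2) - (2)(2) = 2.
                   | 2  2 |

Its absolute value is |J| = 2 (the area scaling factor).

Substituting x = 3u + 2v, y = 2u + 2v into the integrand,

    19x^2 + 19y^2 → 247u^2 + 380u v + 152v^2,

so the integral becomes

    ∬_R (247u^2 + 380u v + 152v^2) · |J| du dv = ∫_0^3 ∫_0^1 (494u^2 + 760u v + 304v^2) dv du.

Inner (v): 494u^2 + 380u + 304/3.
Outer (u): 6460.

Therefore ∬_D (19x^2 + 19y^2) dx dy = 6460.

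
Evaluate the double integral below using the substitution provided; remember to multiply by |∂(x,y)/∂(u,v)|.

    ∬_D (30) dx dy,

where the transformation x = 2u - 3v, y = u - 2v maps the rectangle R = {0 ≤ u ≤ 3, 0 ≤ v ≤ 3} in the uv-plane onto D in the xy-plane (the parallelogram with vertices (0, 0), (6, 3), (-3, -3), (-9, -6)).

Compute the Jacobian determinant of (x, y) with respect to (u, v):

    ∂(x,y)/∂(u,v) = | 2  -3 | = (2)(-2) - (-3)(1) = -1.
                   | 1  -2 |

Its absolute value is |J| = 1 (the area scaling factor).

Substituting x = 2u - 3v, y = u - 2v into the integrand,

    30 → 30,

so the integral becomes

    ∬_R (30) · |J| du dv = ∫_0^3 ∫_0^3 (30) dv du.

Inner (v): 90.
Outer (u): 270.

Therefore ∬_D (30) dx dy = 270.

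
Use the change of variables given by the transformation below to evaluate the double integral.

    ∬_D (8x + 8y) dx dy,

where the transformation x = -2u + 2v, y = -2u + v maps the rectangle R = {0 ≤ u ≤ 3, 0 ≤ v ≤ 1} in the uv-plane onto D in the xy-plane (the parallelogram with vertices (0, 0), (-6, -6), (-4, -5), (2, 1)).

Compute the Jacobian determinant of (x, y) with respect to (u, v):

    ∂(x,y)/∂(u,v) = | -2  2 | = (-2)(1) - (2)(-2) = 2.
                   | -2  1 |

Its absolute value is |J| = 2 (the area scaling factor).

Substituting x = -2u + 2v, y = -2u + v into the integrand,

    8x + 8y → -32u + 24v,

so the integral becomes

    ∬_R (-32u + 24v) · |J| du dv = ∫_0^3 ∫_0^1 (-64u + 48v) dv du.

Inner (v): 24 - 64u.
Outer (u): -216.

Therefore ∬_D (8x + 8y) dx dy = -216.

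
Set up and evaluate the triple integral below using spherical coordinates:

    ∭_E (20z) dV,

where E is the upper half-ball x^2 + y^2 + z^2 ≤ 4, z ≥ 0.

In spherical coordinates, x = ρ sin(φ) cos(θ), y = ρ sin(φ) sin(θ), z = ρ cos(φ), and dV = ρ^2 sin(φ) dρ dφ dθ.

The integrand becomes 20ρ cos(φ), so

    ∭_E (20z) dV = ∫_{0}^{2π} ∫_{0}^{π/2} ∫_{0}^{2} (20ρ cos(φ)) · ρ^2 sin(φ) dρ dφ dθ.

Inner (ρ): 40sin(2φ).
Middle (φ): 40.
Outer (θ): 80π.

Therefore the triple integral equals 80π.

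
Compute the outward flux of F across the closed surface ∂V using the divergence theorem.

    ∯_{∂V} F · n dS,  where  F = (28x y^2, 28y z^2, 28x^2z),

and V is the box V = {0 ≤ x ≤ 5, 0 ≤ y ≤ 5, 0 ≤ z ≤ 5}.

By the divergence theorem,

    ∯_{∂V} F · n dS = ∭_V (∇ · F) dV.

Compute the divergence:
    ∇ · F = ∂F_x/∂x + ∂F_y/∂y + ∂F_z/∂z = 28y^2 + 28z^2 + 28x^2 = 28x^2 + 28y^2 + 28z^2.

V is a rectangular box, so dV = dx dy dz with 0 ≤ x ≤ 5, 0 ≤ y ≤ 5, 0 ≤ z ≤ 5.

Integrate (28x^2 + 28y^2 + 28z^2) over V as an iterated integral:

    ∭_V (∇·F) dV = ∫_0^{5} ∫_0^{5} ∫_0^{5} (28x^2 + 28y^2 + 28z^2) dz dy dx.

Inner (z from 0 to 5): 140x^2 + 140y^2 + 3500/3.
Middle (y from 0 to 5): 700x^2 + 35000/3.
Outer (x from 0 to 5): 87500.

Therefore ∯_{∂V} F · n dS = 87500.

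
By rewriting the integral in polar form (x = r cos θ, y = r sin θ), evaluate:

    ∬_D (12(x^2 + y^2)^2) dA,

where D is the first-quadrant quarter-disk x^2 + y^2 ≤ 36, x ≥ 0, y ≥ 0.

The region D is 0 ≤ r ≤ 6, 0 ≤ θ ≤ π/2 in polar coordinates, where x = r cos(θ), y = r sin(θ), and dA = r dr dθ.

Under the substitution, the integrand becomes 12r^4, so

    ∬_D (12(x^2 + y^2)^2) dA = ∫_{0}^{π/2} ∫_{0}^{6} (12r^4) · r dr dθ.

Inner integral (in r): ∫_{0}^{6} (12r^4) · r dr = 93312.

Outer integral (in θ): ∫_{0}^{π/2} (93312) dθ = 46656π.

Therefore ∬_D (12(x^2 + y^2)^2) dA = 46656π.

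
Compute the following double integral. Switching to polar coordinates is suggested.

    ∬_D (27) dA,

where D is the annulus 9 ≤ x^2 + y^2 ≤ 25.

The region D is 3 ≤ r ≤ 5, 0 ≤ θ ≤ 2π in polar coordinates, where x = r cos(θ), y = r sin(θ), and dA = r dr dθ.

Under the substitution, the integrand becomes 27, so

    ∬_D (27) dA = ∫_{0}^{2π} ∫_{3}^{5} (27) · r dr dθ.

Inner integral (in r): ∫_{3}^{5} (27) · r dr = 216.

Outer integral (in θ): ∫_{0}^{2π} (216) dθ = 432π.

Therefore ∬_D (27) dA = 432π.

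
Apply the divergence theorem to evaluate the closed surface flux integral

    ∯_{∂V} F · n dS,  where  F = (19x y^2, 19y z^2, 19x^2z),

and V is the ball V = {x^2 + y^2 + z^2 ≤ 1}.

By the divergence theorem,

    ∯_{∂V} F · n dS = ∭_V (∇ · F) dV.

Compute the divergence:
    ∇ · F = ∂F_x/∂x + ∂F_y/∂y + ∂F_z/∂z = 19y^2 + 19z^2 + 19x^2 = 19x^2 + 19y^2 + 19z^2.

In spherical coordinates, x = ρ sin(φ) cos(θ), y = ρ sin(φ) sin(θ), z = ρ cos(φ), dV = ρ^2 sin(φ) dρ dφ dθ, with 0 ≤ ρ ≤ 1, 0 ≤ φ ≤ π, 0 ≤ θ ≤ 2π.

The integrand, after substitution and multiplying by the volume element, becomes (19ρ^2) · ρ^2 sin(φ), so

    ∭_V (∇·F) dV = ∫_0^{2π} ∫_0^{π} ∫_0^{1} (19ρ^2) · ρ^2 sin(φ) dρ dφ dθ.

Inner (ρ from 0 to 1): 19sin(φ)/5.
Middle (φ from 0 to π): 38/5.
Outer (θ from 0 to 2π): 76π/5.

Therefore ∯_{∂V} F · n dS = 76π/5.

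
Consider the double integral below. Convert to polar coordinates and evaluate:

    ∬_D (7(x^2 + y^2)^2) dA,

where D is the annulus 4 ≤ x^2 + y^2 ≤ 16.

The region D is 2 ≤ r ≤ 4, 0 ≤ θ ≤ 2π in polar coordinates, where x = r cos(θ), y = r sin(θ), and dA = r dr dθ.

Under the substitution, the integrand becomes 7r^4, so

    ∬_D (7(x^2 + y^2)^2) dA = ∫_{0}^{2π} ∫_{2}^{4} (7r^4) · r dr dθ.

Inner integral (in r): ∫_{2}^{4} (7r^4) · r dr = 4704.

Outer integral (in θ): ∫_{0}^{2π} (4704) dθ = 9408π.

Therefore ∬_D (7(x^2 + y^2)^2) dA = 9408π.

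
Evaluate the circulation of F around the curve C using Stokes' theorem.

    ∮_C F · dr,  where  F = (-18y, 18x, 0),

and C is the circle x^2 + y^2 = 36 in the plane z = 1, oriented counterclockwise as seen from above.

Let S be the flat disk x^2 + y^2 ≤ 36 in the plane z = 1, with upward unit normal n̂ = ẑ. By Stokes' theorem,

    ∮_C F · dr = ∬_S (∇ × F) · n̂ dS = ∬_D (curl F)_z dA,

where D is the disk x^2 + y^2 ≤ 36.

Compute the curl of F = (-18y, 18x, 0):
    (∇ × F)_x = ∂F_z/∂y - ∂F_y/∂z = 0,
    (∇ × F)_y = ∂F_x/∂z - ∂F_z/∂x = 0,
    (∇ × F)_z = ∂F_y/∂x - ∂F_x/∂y = 36.

On z = 1, (curl F)_z = 36.

Convert to polar (x = r cos θ, y = r sin θ, dA = r dr dθ); the integrand becomes 36, so

    ∬_D (curl F)_z dA = ∫_0^{2π} ∫_0^{6} (36) · r dr dθ.

Inner (r from 0 to 6): 648.
Outer (θ from 0 to 2π): 1296π.

Therefore ∮_C F · dr = 1296π.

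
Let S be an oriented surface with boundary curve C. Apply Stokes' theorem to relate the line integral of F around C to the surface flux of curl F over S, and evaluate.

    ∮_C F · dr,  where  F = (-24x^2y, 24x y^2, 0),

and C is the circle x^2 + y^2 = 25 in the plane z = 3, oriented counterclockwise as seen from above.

Let S be the flat disk x^2 + y^2 ≤ 25 in the plane z = 3, with upward unit normal n̂ = ẑ. By Stokes' theorem,

    ∮_C F · dr = ∬_S (∇ × F) · n̂ dS = ∬_D (curl F)_z dA,

where D is the disk x^2 + y^2 ≤ 25.

Compute the curl of F = (-24x^2y, 24x y^2, 0):
    (∇ × F)_x = ∂F_z/∂y - ∂F_y/∂z = 0,
    (∇ × F)_y = ∂F_x/∂z - ∂F_z/∂x = 0,
    (∇ × F)_z = ∂F_y/∂x - ∂F_x/∂y = 24x^2 + 24y^2.

On z = 3, (curl F)_z = 24x^2 + 24y^2.

Convert to polar (x = r cos θ, y = r sin θ, dA = r dr dθ); the integrand becomes 24r^2, so

    ∬_D (curl F)_z dA = ∫_0^{2π} ∫_0^{5} (24r^2) · r dr dθ.

Inner (r from 0 to 5): 3750.
Outer (θ from 0 to 2π): 7500π.

Therefore ∮_C F · dr = 7500π.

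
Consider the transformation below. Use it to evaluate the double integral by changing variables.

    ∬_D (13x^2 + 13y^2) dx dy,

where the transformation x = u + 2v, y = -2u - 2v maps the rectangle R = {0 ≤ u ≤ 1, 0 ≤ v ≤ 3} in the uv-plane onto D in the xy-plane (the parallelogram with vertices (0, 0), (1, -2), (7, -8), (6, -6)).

Compute the Jacobian determinant of (x, y) with respect to (u, v):

    ∂(x,y)/∂(u,v) = | 1  2 | = (1)(-2) - (2)(-2) = 2.
                   | -2  -2 |

Its absolute value is |J| = 2 (the area scaling factor).

Substituting x = u + 2v, y = -2u - 2v into the integrand,

    13x^2 + 13y^2 → 65u^2 + 156u v + 104v^2,

so the integral becomes

    ∬_R (65u^2 + 156u v + 104v^2) · |J| du dv = ∫_0^1 ∫_0^3 (130u^2 + 312u v + 208v^2) dv du.

Inner (v): 390u^2 + 1404u + 1872.
Outer (u): 2704.

Therefore ∬_D (13x^2 + 13y^2) dx dy = 2704.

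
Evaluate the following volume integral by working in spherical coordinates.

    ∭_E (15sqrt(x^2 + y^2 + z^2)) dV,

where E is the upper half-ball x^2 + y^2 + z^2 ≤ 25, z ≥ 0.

In spherical coordinates, x = ρ sin(φ) cos(θ), y = ρ sin(φ) sin(θ), z = ρ cos(φ), and dV = ρ^2 sin(φ) dρ dφ dθ.

The integrand becomes 15ρ, so

    ∭_E (15sqrt(x^2 + y^2 + z^2)) dV = ∫_{0}^{2π} ∫_{0}^{π/2} ∫_{0}^{5} (15ρ) · ρ^2 sin(φ) dρ dφ dθ.

Inner (ρ): 9375sin(φ)/4.
Middle (φ): 9375/4.
Outer (θ): 9375π/2.

Therefore the triple integral equals 9375π/2.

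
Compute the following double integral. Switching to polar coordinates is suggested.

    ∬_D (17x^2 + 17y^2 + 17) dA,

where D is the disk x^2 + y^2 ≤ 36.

The region D is 0 ≤ r ≤ 6, 0 ≤ θ ≤ 2π in polar coordinates, where x = r cos(θ), y = r sin(θ), and dA = r dr dθ.

Under the substitution, the integrand becomes 17r^2 + 17, so

    ∬_D (17x^2 + 17y^2 + 17) dA = ∫_{0}^{2π} ∫_{0}^{6} (17r^2 + 17) · r dr dθ.

Inner integral (in r): ∫_{0}^{6} (17r^2 + 17) · r dr = 5814.

Outer integral (in θ): ∫_{0}^{2π} (5814) dθ = 11628π.

Therefore ∬_D (17x^2 + 17y^2 + 17) dA = 11628π.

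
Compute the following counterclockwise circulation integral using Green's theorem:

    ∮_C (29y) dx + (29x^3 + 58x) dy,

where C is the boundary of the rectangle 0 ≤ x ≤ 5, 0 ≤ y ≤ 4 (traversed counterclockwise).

Green's theorem converts the closed line integral into a double integral over the enclosed region D:

    ∮_C P dx + Q dy = ∬_D (∂Q/∂x - ∂P/∂y) dA.

Here P = 29y, Q = 29x^3 + 58x, so

    ∂Q/∂x = 87x^2 + 58,    ∂P/∂y = 29,
    ∂Q/∂x - ∂P/∂y = 87x^2 + 29.

D is the region 0 ≤ x ≤ 5, 0 ≤ y ≤ 4. Evaluating the double integral:

    ∬_D (87x^2 + 29) dA = ∫_0^{5} ∫_0^{4} (87x^2 + 29) dy dx.

Inner (y from 0 to 4): 348x^2 + 116.
Outer (x from 0 to 5): 15080.

Therefore ∮_C P dx + Q dy = 15080.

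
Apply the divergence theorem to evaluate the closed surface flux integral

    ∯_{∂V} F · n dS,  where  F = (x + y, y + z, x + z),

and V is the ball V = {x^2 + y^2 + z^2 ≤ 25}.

By the divergence theorem,

    ∯_{∂V} F · n dS = ∭_V (∇ · F) dV.

Compute the divergence:
    ∇ · F = ∂F_x/∂x + ∂F_y/∂y + ∂F_z/∂z = 1 + 1 + 1 = 3.

In spherical coordinates, x = ρ sin(φ) cos(θ), y = ρ sin(φ) sin(θ), z = ρ cos(φ), dV = ρ^2 sin(φ) dρ dφ dθ, with 0 ≤ ρ ≤ 5, 0 ≤ φ ≤ π, 0 ≤ θ ≤ 2π.

The integrand, after substitution and multiplying by the volume element, becomes (3) · ρ^2 sin(φ), so

    ∭_V (∇·F) dV = ∫_0^{2π} ∫_0^{π} ∫_0^{5} (3) · ρ^2 sin(φ) dρ dφ dθ.

Inner (ρ from 0 to 5): 125sin(φ).
Middle (φ from 0 to π): 250.
Outer (θ from 0 to 2π): 500π.

Therefore ∯_{∂V} F · n dS = 500π.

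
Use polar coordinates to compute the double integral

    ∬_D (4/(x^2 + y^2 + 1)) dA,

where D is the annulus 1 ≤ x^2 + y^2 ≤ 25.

The region D is 1 ≤ r ≤ 5, 0 ≤ θ ≤ 2π in polar coordinates, where x = r cos(θ), y = r sin(θ), and dA = r dr dθ.

Under the substitution, the integrand becomes 4/(r^2 + 1), so

    ∬_D (4/(x^2 + y^2 + 1)) dA = ∫_{0}^{2π} ∫_{1}^{5} (4/(r^2 + 1)) · r dr dθ.

Inner integral (in r): ∫_{1}^{5} (4/(r^2 + 1)) · r dr = log(169).

Outer integral (in θ): ∫_{0}^{2π} (log(169)) dθ = 4π log(13).

Therefore ∬_D (4/(x^2 + y^2 + 1)) dA = 4π log(13).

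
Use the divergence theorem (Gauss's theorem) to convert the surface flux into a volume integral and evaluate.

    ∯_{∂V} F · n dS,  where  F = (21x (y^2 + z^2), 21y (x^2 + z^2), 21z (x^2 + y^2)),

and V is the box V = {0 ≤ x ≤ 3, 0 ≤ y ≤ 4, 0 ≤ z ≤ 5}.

By the divergence theorem,

    ∯_{∂V} F · n dS = ∭_V (∇ · F) dV.

Compute the divergence:
    ∇ · F = ∂F_x/∂x + ∂F_y/∂y + ∂F_z/∂z = 21y^2 + 21z^2 + 21x^2 + 21z^2 + 21x^2 + 21y^2 = 42x^2 + 42y^2 + 42z^2.

V is a rectangular box, so dV = dx dy dz with 0 ≤ x ≤ 3, 0 ≤ y ≤ 4, 0 ≤ z ≤ 5.

Integrate (42x^2 + 42y^2 + 42z^2) over V as an iterated integral:

    ∭_V (∇·F) dV = ∫_0^{3} ∫_0^{4} ∫_0^{5} (42x^2 + 42y^2 + 42z^2) dz dy dx.

Inner (z from 0 to 5): 210x^2 + 210y^2 + 1750.
Middle (y from 0 to 4): 840x^2 + 11480.
Outer (x from 0 to 3): 42000.

Therefore ∯_{∂V} F · n dS = 42000.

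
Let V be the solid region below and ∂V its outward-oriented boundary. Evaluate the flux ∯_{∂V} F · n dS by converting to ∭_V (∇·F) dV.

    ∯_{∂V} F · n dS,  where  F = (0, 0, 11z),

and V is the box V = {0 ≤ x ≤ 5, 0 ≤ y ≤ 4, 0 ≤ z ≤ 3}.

By the divergence theorem,

    ∯_{∂V} F · n dS = ∭_V (∇ · F) dV.

Compute the divergence:
    ∇ · F = ∂F_x/∂x + ∂F_y/∂y + ∂F_z/∂z = 0 + 0 + 11 = 11.

V is a rectangular box, so dV = dx dy dz with 0 ≤ x ≤ 5, 0 ≤ y ≤ 4, 0 ≤ z ≤ 3.

Integrate (11) over V as an iterated integral:

    ∭_V (∇·F) dV = ∫_0^{5} ∫_0^{4} ∫_0^{3} (11) dz dy dx.

Inner (z from 0 to 3): 33.
Middle (y from 0 to 4): 132.
Outer (x from 0 to 5): 660.

Therefore ∯_{∂V} F · n dS = 660.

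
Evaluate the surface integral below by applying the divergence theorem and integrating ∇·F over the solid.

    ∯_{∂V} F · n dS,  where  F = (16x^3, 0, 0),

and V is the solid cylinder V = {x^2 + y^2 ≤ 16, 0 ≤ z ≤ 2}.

By the divergence theorem,

    ∯_{∂V} F · n dS = ∭_V (∇ · F) dV.

Compute the divergence:
    ∇ · F = ∂F_x/∂x + ∂F_y/∂y + ∂F_z/∂z = 48x^2 + 0 + 0 = 48x^2.

In cylindrical coordinates, x = r cos(θ), y = r sin(θ), z = z, dV = r dr dθ dz, with 0 ≤ r ≤ 4, 0 ≤ θ ≤ 2π, 0 ≤ z ≤ 2.

The integrand, after substitution and multiplying by the volume element, becomes (48r^2cos(θ)^2) · r, so

    ∭_V (∇·F) dV = ∫_0^{2π} ∫_0^{4} ∫_0^{2} (48r^2cos(θ)^2) · r dz dr dθ.

Inner (z from 0 to 2): 96r^3cos(θ)^2.
Middle (r from 0 to 4): 6144cos(θ)^2.
Outer (θ from 0 to 2π): 6144π.

Therefore ∯_{∂V} F · n dS = 6144π.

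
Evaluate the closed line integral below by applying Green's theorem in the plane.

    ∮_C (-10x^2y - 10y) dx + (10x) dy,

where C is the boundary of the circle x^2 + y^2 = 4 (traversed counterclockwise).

Green's theorem converts the closed line integral into a double integral over the enclosed region D:

    ∮_C P dx + Q dy = ∬_D (∂Q/∂x - ∂P/∂y) dA.

Here P = -10x^2y - 10y, Q = 10x, so

    ∂Q/∂x = 10,    ∂P/∂y = -10x^2 - 10,
    ∂Q/∂x - ∂P/∂y = 10x^2 + 20.

D is the region x^2 + y^2 ≤ 4. Evaluating the double integral:

In polar coordinates (x = r cos θ, y = r sin θ, dA = r dr dθ) the integrand becomes 10r^2cos(θ)^2 + 20, so

    ∬_D (10x^2 + 20) dA = ∫_0^{2π} ∫_0^{2} (10r^2cos(θ)^2 + 20) · r dr dθ.

Inner (r from 0 to 2): 40cos(θ)^2 + 40.
Outer (θ from 0 to 2π): 120π.

Therefore ∮_C P dx + Q dy = 120π.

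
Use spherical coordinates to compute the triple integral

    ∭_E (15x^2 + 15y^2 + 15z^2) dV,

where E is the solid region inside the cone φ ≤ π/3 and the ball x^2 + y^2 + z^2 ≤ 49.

In spherical coordinates, x = ρ sin(φ) cos(θ), y = ρ sin(φ) sin(θ), z = ρ cos(φ), and dV = ρ^2 sin(φ) dρ dφ dθ.

The integrand becomes 15ρ^2, so

    ∭_E (15x^2 + 15y^2 + 15z^2) dV = ∫_{0}^{2π} ∫_{0}^{π/3} ∫_{0}^{7} (15ρ^2) · ρ^2 sin(φ) dρ dφ dθ.

Inner (ρ): 50421sin(φ).
Middle (φ): 50421/2.
Outer (θ): 50421π.

Therefore the triple integral equals 50421π.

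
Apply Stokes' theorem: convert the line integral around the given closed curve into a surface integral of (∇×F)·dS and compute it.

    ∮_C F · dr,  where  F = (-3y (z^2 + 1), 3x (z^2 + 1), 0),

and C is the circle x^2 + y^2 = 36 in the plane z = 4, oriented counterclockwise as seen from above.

Let S be the flat disk x^2 + y^2 ≤ 36 in the plane z = 4, with upward unit normal n̂ = ẑ. By Stokes' theorem,

    ∮_C F · dr = ∬_S (∇ × F) · n̂ dS = ∬_D (curl F)_z dA,

where D is the disk x^2 + y^2 ≤ 36.

Compute the curl of F = (-3y (z^2 + 1), 3x (z^2 + 1), 0):
    (∇ × F)_x = ∂F_z/∂y - ∂F_y/∂z = -6x z,
    (∇ × F)_y = ∂F_x/∂z - ∂F_z/∂x = -6y z,
    (∇ × F)_z = ∂F_y/∂x - ∂F_x/∂y = 6z^2 + 6.

On z = 4, (curl F)_z = 102.

Convert to polar (x = r cos θ, y = r sin θ, dA = r dr dθ); the integrand becomes 102, so

    ∬_D (curl F)_z dA = ∫_0^{2π} ∫_0^{6} (102) · r dr dθ.

Inner (r from 0 to 6): 1836.
Outer (θ from 0 to 2π): 3672π.

Therefore ∮_C F · dr = 3672π.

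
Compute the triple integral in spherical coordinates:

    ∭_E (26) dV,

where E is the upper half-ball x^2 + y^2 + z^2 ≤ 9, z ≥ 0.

In spherical coordinates, x = ρ sin(φ) cos(θ), y = ρ sin(φ) sin(θ), z = ρ cos(φ), and dV = ρ^2 sin(φ) dρ dφ dθ.

The integrand becomes 26, so

    ∭_E (26) dV = ∫_{0}^{2π} ∫_{0}^{π/2} ∫_{0}^{3} (26) · ρ^2 sin(φ) dρ dφ dθ.

Inner (ρ): 234sin(φ).
Middle (φ): 234.
Outer (θ): 468π.

Therefore the triple integral equals 468π.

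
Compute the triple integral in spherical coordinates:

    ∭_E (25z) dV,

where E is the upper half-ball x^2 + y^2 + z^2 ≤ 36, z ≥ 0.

In spherical coordinates, x = ρ sin(φ) cos(θ), y = ρ sin(φ) sin(θ), z = ρ cos(φ), and dV = ρ^2 sin(φ) dρ dφ dθ.

The integrand becomes 25ρ cos(φ), so

    ∭_E (25z) dV = ∫_{0}^{2π} ∫_{0}^{π/2} ∫_{0}^{6} (25ρ cos(φ)) · ρ^2 sin(φ) dρ dφ dθ.

Inner (ρ): 4050sin(2φ).
Middle (φ): 4050.
Outer (θ): 8100π.

Therefore the triple integral equals 8100π.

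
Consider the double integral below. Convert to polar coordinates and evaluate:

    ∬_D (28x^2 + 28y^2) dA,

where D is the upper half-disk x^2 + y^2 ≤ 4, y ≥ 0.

The region D is 0 ≤ r ≤ 2, 0 ≤ θ ≤ π in polar coordinates, where x = r cos(θ), y = r sin(θ), and dA = r dr dθ.

Under the substitution, the integrand becomes 28r^2, so

    ∬_D (28x^2 + 28y^2) dA = ∫_{0}^{π} ∫_{0}^{2} (28r^2) · r dr dθ.

Inner integral (in r): ∫_{0}^{2} (28r^2) · r dr = 112.

Outer integral (in θ): ∫_{0}^{π} (112) dθ = 112π.

Therefore ∬_D (28x^2 + 28y^2) dA = 112π.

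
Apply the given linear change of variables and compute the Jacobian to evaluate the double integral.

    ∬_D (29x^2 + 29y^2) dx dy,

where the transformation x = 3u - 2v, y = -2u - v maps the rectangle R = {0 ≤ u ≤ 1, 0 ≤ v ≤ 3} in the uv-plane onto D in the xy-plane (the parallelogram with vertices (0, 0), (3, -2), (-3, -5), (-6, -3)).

Compute the Jacobian determinant of (x, y) with respect to (u, v):

    ∂(x,y)/∂(u,v) = | 3  -2 | = (3)(-1) - (-2)(-2) = -7.
                   | -2  -1 |

Its absolute value is |J| = 7 (the area scaling factor).

Substituting x = 3u - 2v, y = -2u - v into the integrand,

    29x^2 + 29y^2 → 377u^2 - 232u v + 145v^2,

so the integral becomes

    ∬_R (377u^2 - 232u v + 145v^2) · |J| du dv = ∫_0^1 ∫_0^3 (2639u^2 - 1624u v + 1015v^2) dv du.

Inner (v): 7917u^2 - 7308u + 9135.
Outer (u): 8120.

Therefore ∬_D (29x^2 + 29y^2) dx dy = 8120.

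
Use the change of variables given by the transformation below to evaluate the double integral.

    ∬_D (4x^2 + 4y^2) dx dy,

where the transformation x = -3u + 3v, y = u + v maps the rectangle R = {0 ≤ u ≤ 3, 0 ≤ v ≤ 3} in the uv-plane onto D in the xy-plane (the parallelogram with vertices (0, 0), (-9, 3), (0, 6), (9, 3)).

Compute the Jacobian determinant of (x, y) with respect to (u, v):

    ∂(x,y)/∂(u,v) = | -3  3 | = (-3)(1) - (3)(1) = -6.
                   | 1  1 |

Its absolute value is |J| = 6 (the area scaling factor).

Substituting x = -3u + 3v, y = u + v into the integrand,

    4x^2 + 4y^2 → 40u^2 - 64u v + 40v^2,

so the integral becomes

    ∬_R (40u^2 - 64u v + 40v^2) · |J| du dv = ∫_0^3 ∫_0^3 (240u^2 - 384u v + 240v^2) dv du.

Inner (v): 720u^2 - 1728u + 2160.
Outer (u): 5184.

Therefore ∬_D (4x^2 + 4y^2) dx dy = 5184.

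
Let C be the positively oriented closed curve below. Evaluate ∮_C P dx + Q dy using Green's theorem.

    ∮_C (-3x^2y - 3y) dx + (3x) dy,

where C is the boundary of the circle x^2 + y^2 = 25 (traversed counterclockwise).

Green's theorem converts the closed line integral into a double integral over the enclosed region D:

    ∮_C P dx + Q dy = ∬_D (∂Q/∂x - ∂P/∂y) dA.

Here P = -3x^2y - 3y, Q = 3x, so

    ∂Q/∂x = 3,    ∂P/∂y = -3x^2 - 3,
    ∂Q/∂x - ∂P/∂y = 3x^2 + 6.

D is the region x^2 + y^2 ≤ 25. Evaluating the double integral:

In polar coordinates (x = r cos θ, y = r sin θ, dA = r dr dθ) the integrand becomes 3r^2cos(θ)^2 + 6, so

    ∬_D (3x^2 + 6) dA = ∫_0^{2π} ∫_0^{5} (3r^2cos(θ)^2 + 6) · r dr dθ.

Inner (r from 0 to 5): 1875cos(θ)^2/4 + 75.
Outer (θ from 0 to 2π): 2475π/4.

Therefore ∮_C P dx + Q dy = 2475π/4.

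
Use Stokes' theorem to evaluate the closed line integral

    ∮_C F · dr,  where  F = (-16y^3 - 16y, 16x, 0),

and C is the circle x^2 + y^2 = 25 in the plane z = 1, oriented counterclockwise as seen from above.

Let S be the flat disk x^2 + y^2 ≤ 25 in the plane z = 1, with upward unit normal n̂ = ẑ. By Stokes' theorem,

    ∮_C F · dr = ∬_S (∇ × F) · n̂ dS = ∬_D (curl F)_z dA,

where D is the disk x^2 + y^2 ≤ 25.

Compute the curl of F = (-16y^3 - 16y, 16x, 0):
    (∇ × F)_x = ∂F_z/∂y - ∂F_y/∂z = 0,
    (∇ × F)_y = ∂F_x/∂z - ∂F_z/∂x = 0,
    (∇ × F)_z = ∂F_y/∂x - ∂F_x/∂y = 48y^2 + 32.

On z = 1, (curl F)_z = 48y^2 + 32.

Convert to polar (x = r cos θ, y = r sin θ, dA = r dr dθ); the integrand becomes 48r^2sin(θ)^2 + 32, so

    ∬_D (curl F)_z dA = ∫_0^{2π} ∫_0^{5} (48r^2sin(θ)^2 + 32) · r dr dθ.

Inner (r from 0 to 5): 7500sin(θ)^2 + 400.
Outer (θ from 0 to 2π): 8300π.

Therefore ∮_C F · dr = 8300π.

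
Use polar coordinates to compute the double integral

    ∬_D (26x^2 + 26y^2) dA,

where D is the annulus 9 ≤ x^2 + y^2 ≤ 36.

The region D is 3 ≤ r ≤ 6, 0 ≤ θ ≤ 2π in polar coordinates, where x = r cos(θ), y = r sin(θ), and dA = r dr dθ.

Under the substitution, the integrand becomes 26r^2, so

    ∬_D (26x^2 + 26y^2) dA = ∫_{0}^{2π} ∫_{3}^{6} (26r^2) · r dr dθ.

Inner integral (in r): ∫_{3}^{6} (26r^2) · r dr = 15795/2.

Outer integral (in θ): ∫_{0}^{2π} (15795/2) dθ = 15795π.

Therefore ∬_D (26x^2 + 26y^2) dA = 15795π.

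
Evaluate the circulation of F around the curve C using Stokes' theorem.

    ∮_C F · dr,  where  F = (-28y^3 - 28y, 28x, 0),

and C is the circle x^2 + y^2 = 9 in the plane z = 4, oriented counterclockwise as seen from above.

Let S be the flat disk x^2 + y^2 ≤ 9 in the plane z = 4, with upward unit normal n̂ = ẑ. By Stokes' theorem,

    ∮_C F · dr = ∬_S (∇ × F) · n̂ dS = ∬_D (curl F)_z dA,

where D is the disk x^2 + y^2 ≤ 9.

Compute the curl of F = (-28y^3 - 28y, 28x, 0):
    (∇ × F)_x = ∂F_z/∂y - ∂F_y/∂z = 0,
    (∇ × F)_y = ∂F_x/∂z - ∂F_z/∂x = 0,
    (∇ × F)_z = ∂F_y/∂x - ∂F_x/∂y = 84y^2 + 56.

On z = 4, (curl F)_z = 84y^2 + 56.

Convert to polar (x = r cos θ, y = r sin θ, dA = r dr dθ); the integrand becomes 84r^2sin(θ)^2 + 56, so

    ∬_D (curl F)_z dA = ∫_0^{2π} ∫_0^{3} (84r^2sin(θ)^2 + 56) · r dr dθ.

Inner (r from 0 to 3): 1701sin(θ)^2 + 252.
Outer (θ from 0 to 2π): 2205π.

Therefore ∮_C F · dr = 2205π.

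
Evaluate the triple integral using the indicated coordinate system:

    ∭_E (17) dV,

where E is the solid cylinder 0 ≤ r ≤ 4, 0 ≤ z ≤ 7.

In cylindrical coordinates, x = r cos(θ), y = r sin(θ), z = z, and dV = r dr dθ dz.

The integrand becomes 17, so

    ∭_E (17) dV = ∫_{0}^{2π} ∫_{0}^{4} ∫_{0}^{7} (17) · r dz dr dθ.

Inner (z): 119r.
Middle (r from 0 to 4): 952.
Outer (θ): 1904π.

Therefore the triple integral equals 1904π.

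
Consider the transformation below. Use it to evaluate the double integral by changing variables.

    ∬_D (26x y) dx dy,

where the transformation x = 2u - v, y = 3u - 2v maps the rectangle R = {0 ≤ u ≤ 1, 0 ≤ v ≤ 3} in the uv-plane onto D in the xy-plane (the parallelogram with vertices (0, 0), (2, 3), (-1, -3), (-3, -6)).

Compute the Jacobian determinant of (x, y) with respect to (u, v):

    ∂(x,y)/∂(u,v) = | 2  -1 | = (2)(-2) - (-1)(3) = -1.
                   | 3  -2 |

Its absolute value is |J| = 1 (the area scaling factor).

Substituting x = 2u - v, y = 3u - 2v into the integrand,

    26x y → 156u^2 - 182u v + 52v^2,

so the integral becomes

    ∬_R (156u^2 - 182u v + 52v^2) · |J| du dv = ∫_0^1 ∫_0^3 (156u^2 - 182u v + 52v^2) dv du.

Inner (v): 468u^2 - 819u + 468.
Outer (u): 429/2.

Therefore ∬_D (26x y) dx dy = 429/2.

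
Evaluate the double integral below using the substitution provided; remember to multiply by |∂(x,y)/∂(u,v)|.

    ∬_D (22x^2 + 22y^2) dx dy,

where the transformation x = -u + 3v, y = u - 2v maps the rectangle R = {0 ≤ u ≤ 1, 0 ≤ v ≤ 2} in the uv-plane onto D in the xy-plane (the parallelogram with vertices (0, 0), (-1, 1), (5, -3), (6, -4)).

Compute the Jacobian determinant of (x, y) with respect to (u, v):

    ∂(x,y)/∂(u,v) = | -1  3 | = (-1)(-2) - (3)(1) = -1.
                   | 1  -2 |

Its absolute value is |J| = 1 (the area scaling factor).

Substituting x = -u + 3v, y = u - 2v into the integrand,

    22x^2 + 22y^2 → 44u^2 - 220u v + 286v^2,

so the integral becomes

    ∬_R (44u^2 - 220u v + 286v^2) · |J| du dv = ∫_0^1 ∫_0^2 (44u^2 - 220u v + 286v^2) dv du.

Inner (v): 88u^2 - 440u + 2288/3.
Outer (u): 572.

Therefore ∬_D (22x^2 + 22y^2) dx dy = 572.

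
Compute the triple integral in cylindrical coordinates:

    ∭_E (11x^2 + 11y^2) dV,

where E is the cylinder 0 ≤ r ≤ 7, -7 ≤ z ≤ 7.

In cylindrical coordinates, x = r cos(θ), y = r sin(θ), z = z, and dV = r dr dθ dz.

The integrand becomes 11r^2, so

    ∭_E (11x^2 + 11y^2) dV = ∫_{0}^{2π} ∫_{0}^{7} ∫_{-7}^{7} (11r^2) · r dz dr dθ.

Inner (z): 154r^3.
Middle (r from 0 to 7): 184877/2.
Outer (θ): 184877π.

Therefore the triple integral equals 184877π.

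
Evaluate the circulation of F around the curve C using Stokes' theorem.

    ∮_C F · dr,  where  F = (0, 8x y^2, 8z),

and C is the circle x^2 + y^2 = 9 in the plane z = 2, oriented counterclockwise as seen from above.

Let S be the flat disk x^2 + y^2 ≤ 9 in the plane z = 2, with upward unit normal n̂ = ẑ. By Stokes' theorem,

    ∮_C F · dr = ∬_S (∇ × F) · n̂ dS = ∬_D (curl F)_z dA,

where D is the disk x^2 + y^2 ≤ 9.

Compute the curl of F = (0, 8x y^2, 8z):
    (∇ × F)_x = ∂F_z/∂y - ∂F_y/∂z = 0,
    (∇ × F)_y = ∂F_x/∂z - ∂F_z/∂x = 0,
    (∇ × F)_z = ∂F_y/∂x - ∂F_x/∂y = 8y^2.

On z = 2, (curl F)_z = 8y^2.

Convert to polar (x = r cos θ, y = r sin θ, dA = r dr dθ); the integrand becomes 8r^2sin(θ)^2, so

    ∬_D (curl F)_z dA = ∫_0^{2π} ∫_0^{3} (8r^2sin(θ)^2) · r dr dθ.

Inner (r from 0 to 3): 162sin(θ)^2.
Outer (θ from 0 to 2π): 162π.

Therefore ∮_C F · dr = 162π.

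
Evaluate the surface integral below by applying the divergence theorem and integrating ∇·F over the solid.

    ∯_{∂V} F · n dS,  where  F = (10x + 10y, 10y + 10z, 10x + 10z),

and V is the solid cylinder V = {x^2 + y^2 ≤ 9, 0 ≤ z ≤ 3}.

By the divergence theorem,

    ∯_{∂V} F · n dS = ∭_V (∇ · F) dV.

Compute the divergence:
    ∇ · F = ∂F_x/∂x + ∂F_y/∂y + ∂F_z/∂z = 10 + 10 + 10 = 30.

In cylindrical coordinates, x = r cos(θ), y = r sin(θ), z = z, dV = r dr dθ dz, with 0 ≤ r ≤ 3, 0 ≤ θ ≤ 2π, 0 ≤ z ≤ 3.

The integrand, after substitution and multiplying by the volume element, becomes (30) · r, so

    ∭_V (∇·F) dV = ∫_0^{2π} ∫_0^{3} ∫_0^{3} (30) · r dz dr dθ.

Inner (z from 0 to 3): 90r.
Middle (r from 0 to 3): 405.
Outer (θ from 0 to 2π): 810π.

Therefore ∯_{∂V} F · n dS = 810π.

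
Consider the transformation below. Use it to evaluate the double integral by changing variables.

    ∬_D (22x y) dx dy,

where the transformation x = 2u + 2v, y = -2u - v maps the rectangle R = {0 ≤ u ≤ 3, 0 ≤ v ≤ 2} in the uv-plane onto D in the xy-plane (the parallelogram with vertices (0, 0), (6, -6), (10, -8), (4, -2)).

Compute the Jacobian determinant of (x, y) with respect to (u, v):

    ∂(x,y)/∂(u,v) = | 2  2 | = (2)(-1) - (2)(-2) = 2.
                   | -2  -1 |

Its absolute value is |J| = 2 (the area scaling factor).

Substituting x = 2u + 2v, y = -2u - v into the integrand,

    22x y → -88u^2 - 132u v - 44v^2,

so the integral becomes

    ∬_R (-88u^2 - 132u v - 44v^2) · |J| du dv = ∫_0^3 ∫_0^2 (-176u^2 - 264u v - 88v^2) dv du.

Inner (v): -352u^2 - 528u - 704/3.
Outer (u): -6248.

Therefore ∬_D (22x y) dx dy = -6248.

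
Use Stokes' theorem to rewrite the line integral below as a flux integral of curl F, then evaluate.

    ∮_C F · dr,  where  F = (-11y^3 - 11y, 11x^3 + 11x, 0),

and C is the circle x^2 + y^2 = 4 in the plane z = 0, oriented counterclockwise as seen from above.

Let S be the flat disk x^2 + y^2 ≤ 4 in the plane z = 0, with upward unit normal n̂ = ẑ. By Stokes' theorem,

    ∮_C F · dr = ∬_S (∇ × F) · n̂ dS = ∬_D (curl F)_z dA,

where D is the disk x^2 + y^2 ≤ 4.

Compute the curl of F = (-11y^3 - 11y, 11x^3 + 11x, 0):
    (∇ × F)_x = ∂F_z/∂y - ∂F_y/∂z = 0,
    (∇ × F)_y = ∂F_x/∂z - ∂F_z/∂x = 0,
    (∇ × F)_z = ∂F_y/∂x - ∂F_x/∂y = 33x^2 + 33y^2 + 22.

On z = 0, (curl F)_z = 33x^2 + 33y^2 + 22.

Convert to polar (x = r cos θ, y = r sin θ, dA = r dr dθ); the integrand becomes 33r^2 + 22, so

    ∬_D (curl F)_z dA = ∫_0^{2π} ∫_0^{2} (33r^2 + 22) · r dr dθ.

Inner (r from 0 to 2): 176.
Outer (θ from 0 to 2π): 352π.

Therefore ∮_C F · dr = 352π.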